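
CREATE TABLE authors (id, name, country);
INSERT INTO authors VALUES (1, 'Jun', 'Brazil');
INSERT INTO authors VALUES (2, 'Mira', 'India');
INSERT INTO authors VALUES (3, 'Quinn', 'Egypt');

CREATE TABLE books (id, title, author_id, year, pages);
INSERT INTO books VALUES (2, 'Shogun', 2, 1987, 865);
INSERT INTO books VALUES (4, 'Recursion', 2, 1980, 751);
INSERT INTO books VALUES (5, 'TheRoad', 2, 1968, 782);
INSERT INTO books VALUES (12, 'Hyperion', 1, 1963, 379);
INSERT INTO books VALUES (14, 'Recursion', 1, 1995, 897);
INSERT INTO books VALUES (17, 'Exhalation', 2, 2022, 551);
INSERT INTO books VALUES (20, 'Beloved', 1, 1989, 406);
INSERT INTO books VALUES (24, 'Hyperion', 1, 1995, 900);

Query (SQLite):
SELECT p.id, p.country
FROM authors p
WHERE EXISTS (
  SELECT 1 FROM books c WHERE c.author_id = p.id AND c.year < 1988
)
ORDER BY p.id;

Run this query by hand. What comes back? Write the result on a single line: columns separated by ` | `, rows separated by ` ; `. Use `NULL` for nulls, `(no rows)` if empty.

For each authors row, check whether any books with matching author_id has year < 1988.
Keep rows where that is true.

1 | Brazil ; 2 | India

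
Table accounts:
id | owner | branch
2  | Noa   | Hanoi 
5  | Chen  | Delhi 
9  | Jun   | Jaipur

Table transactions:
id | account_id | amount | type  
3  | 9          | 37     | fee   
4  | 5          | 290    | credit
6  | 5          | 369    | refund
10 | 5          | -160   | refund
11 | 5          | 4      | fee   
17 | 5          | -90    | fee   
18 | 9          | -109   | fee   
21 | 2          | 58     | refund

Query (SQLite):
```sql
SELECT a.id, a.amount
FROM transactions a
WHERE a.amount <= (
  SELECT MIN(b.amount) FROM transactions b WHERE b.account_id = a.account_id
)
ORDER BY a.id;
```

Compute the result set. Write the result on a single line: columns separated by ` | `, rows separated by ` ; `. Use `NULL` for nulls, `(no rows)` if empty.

10 | -160 ; 18 | -109 ; 21 | 58

For each transactions row a, compute MIN(amount) over rows sharing a.account_id.
Keep row a if a.amount <= that per-group MIN.
  account_id=2: MIN(amount) = 58
  account_id=5: MIN(amount) = -160
  account_id=9: MIN(amount) = -109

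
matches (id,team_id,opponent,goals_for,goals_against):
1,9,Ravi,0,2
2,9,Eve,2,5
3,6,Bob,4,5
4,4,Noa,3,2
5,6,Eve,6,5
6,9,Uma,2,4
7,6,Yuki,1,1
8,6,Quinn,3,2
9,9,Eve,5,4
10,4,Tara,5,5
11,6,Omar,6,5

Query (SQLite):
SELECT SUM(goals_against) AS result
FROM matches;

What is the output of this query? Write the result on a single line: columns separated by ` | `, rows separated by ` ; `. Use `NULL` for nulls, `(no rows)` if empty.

All goals_against values: [2, 5, 5, 2, 5, 4, 1, 2, 4, 5, 5].
SUM of non-NULL values = 40.

40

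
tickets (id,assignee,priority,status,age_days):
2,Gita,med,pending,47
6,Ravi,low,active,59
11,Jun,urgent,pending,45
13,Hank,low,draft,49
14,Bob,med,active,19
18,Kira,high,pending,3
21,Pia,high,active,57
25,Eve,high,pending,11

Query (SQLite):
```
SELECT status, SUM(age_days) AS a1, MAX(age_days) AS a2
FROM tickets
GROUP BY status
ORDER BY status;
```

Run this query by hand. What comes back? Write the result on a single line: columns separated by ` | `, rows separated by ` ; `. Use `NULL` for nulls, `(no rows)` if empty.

Group tickets by status.
Per group compute: SUM(age_days), MAX(age_days).
  active: ids {6, 14, 21} → SUM(age_days)=135, MAX(age_days)=59
  draft: ids {13} → SUM(age_days)=49, MAX(age_days)=49
  pending: ids {2, 11, 18, 25} → SUM(age_days)=106, MAX(age_days)=47

active | 135 | 59 ; draft | 49 | 49 ; pending | 106 | 47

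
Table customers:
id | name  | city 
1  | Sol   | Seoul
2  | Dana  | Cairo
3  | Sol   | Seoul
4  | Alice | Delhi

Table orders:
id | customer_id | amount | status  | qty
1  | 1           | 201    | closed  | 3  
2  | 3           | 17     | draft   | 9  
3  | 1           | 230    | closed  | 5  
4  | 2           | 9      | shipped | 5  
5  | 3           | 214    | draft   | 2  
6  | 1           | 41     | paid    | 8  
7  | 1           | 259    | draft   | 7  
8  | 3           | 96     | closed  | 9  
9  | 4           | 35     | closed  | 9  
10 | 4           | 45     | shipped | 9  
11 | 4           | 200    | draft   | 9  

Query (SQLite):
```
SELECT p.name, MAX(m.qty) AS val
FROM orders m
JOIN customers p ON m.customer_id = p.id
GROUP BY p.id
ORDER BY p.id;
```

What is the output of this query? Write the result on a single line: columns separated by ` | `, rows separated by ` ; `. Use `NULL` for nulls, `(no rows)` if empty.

Sol | 8 ; Dana | 5 ; Sol | 9 ; Alice | 9

Join each orders row to its customers via customer_id.
Group joined rows by customers.id; compute MAX(m.qty) per group.
  1: ids {1, 3, 6, 7} → MAX(m.qty)=8
  2: ids {4} → MAX(m.qty)=5
  3: ids {2, 5, 8} → MAX(m.qty)=9
  4: ids {9, 10, 11} → MAX(m.qty)=9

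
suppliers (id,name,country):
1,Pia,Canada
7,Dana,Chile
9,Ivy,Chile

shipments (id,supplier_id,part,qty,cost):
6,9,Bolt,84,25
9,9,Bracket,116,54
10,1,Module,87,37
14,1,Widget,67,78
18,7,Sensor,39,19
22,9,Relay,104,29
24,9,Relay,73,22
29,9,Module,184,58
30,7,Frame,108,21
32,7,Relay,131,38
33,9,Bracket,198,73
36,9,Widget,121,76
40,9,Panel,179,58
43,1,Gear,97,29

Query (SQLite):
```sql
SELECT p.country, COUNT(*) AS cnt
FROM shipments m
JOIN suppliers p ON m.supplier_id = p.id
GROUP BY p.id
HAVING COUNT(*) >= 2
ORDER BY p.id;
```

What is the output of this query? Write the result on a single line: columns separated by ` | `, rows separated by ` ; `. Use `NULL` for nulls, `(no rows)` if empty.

Join each shipments row to its suppliers via supplier_id.
Group joined rows by suppliers.id; compute COUNT(*) per group.
HAVING: keep groups with count ≥ 2.
  1: ids {10, 14, 43} → COUNT(*)=3
  7: ids {18, 30, 32} → COUNT(*)=3
  9: ids {6, 9, 22, 24, 29, 33, 36, 40} → COUNT(*)=8

Canada | 3 ; Chile | 3 ; Chile | 8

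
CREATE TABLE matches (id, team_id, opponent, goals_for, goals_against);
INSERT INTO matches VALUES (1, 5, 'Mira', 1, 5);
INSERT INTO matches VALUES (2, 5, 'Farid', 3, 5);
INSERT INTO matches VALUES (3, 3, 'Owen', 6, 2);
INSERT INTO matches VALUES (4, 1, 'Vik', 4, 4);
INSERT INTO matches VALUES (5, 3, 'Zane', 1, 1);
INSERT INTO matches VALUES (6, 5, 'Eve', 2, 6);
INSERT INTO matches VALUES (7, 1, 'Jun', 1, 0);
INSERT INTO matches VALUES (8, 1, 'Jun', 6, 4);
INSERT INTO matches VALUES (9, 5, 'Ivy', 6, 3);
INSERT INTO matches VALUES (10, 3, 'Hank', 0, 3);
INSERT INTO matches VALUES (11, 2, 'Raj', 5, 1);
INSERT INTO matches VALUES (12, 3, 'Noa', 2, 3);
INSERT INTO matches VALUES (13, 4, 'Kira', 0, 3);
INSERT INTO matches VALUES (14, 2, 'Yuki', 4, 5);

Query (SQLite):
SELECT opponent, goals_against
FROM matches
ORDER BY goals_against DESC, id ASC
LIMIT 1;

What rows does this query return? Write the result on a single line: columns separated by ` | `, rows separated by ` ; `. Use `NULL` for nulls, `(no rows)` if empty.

Eve | 6

Sort by goals_against desc, tiebreak id asc: (6, id=6), (5, id=1), (5, id=2), (5, id=14) …. Take first 1.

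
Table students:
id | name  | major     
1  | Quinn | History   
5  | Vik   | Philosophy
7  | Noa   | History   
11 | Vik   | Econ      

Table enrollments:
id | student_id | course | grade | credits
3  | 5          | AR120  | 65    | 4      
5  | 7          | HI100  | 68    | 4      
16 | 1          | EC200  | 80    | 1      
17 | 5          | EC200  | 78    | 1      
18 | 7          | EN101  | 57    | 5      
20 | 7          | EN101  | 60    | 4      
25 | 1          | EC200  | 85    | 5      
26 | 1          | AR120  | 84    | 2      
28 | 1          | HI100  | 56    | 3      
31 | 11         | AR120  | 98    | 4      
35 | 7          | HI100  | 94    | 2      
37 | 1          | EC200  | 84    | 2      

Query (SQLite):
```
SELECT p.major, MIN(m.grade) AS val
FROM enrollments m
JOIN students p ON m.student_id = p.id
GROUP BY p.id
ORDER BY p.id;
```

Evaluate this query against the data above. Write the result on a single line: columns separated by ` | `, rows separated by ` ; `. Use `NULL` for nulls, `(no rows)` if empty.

Join each enrollments row to its students via student_id.
Group joined rows by students.id; compute MIN(m.grade) per group.
  1: ids {16, 25, 26, 28, 37} → MIN(m.grade)=56
  5: ids {3, 17} → MIN(m.grade)=65
  7: ids {5, 18, 20, 35} → MIN(m.grade)=57
  11: ids {31} → MIN(m.grade)=98

History | 56 ; Philosophy | 65 ; History | 57 ; Econ | 98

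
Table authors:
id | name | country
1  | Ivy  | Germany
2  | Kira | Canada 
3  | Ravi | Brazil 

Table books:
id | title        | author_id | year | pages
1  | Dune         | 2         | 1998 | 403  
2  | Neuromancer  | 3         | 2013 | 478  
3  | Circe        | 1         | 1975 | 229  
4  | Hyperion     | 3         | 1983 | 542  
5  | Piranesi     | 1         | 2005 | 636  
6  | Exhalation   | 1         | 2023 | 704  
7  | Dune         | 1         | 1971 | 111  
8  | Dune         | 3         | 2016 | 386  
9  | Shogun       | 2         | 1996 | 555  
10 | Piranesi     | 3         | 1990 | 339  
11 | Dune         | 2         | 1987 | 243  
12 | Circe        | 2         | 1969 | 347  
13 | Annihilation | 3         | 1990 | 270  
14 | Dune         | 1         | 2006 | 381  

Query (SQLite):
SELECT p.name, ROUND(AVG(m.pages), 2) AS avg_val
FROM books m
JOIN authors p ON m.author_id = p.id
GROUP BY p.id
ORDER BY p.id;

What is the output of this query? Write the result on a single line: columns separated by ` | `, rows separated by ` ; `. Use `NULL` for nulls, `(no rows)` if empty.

Ivy | 412.2 ; Kira | 387 ; Ravi | 403

Join each books row to its authors via author_id.
Group joined rows by authors.id; compute ROUND(AVG(m.pages), 2) per group.
  1: ids {3, 5, 6, 7, 14} → ROUND(AVG(m.pages), 2)=412.2
  2: ids {1, 9, 11, 12} → ROUND(AVG(m.pages), 2)=387
  3: ids {2, 4, 8, 10, 13} → ROUND(AVG(m.pages), 2)=403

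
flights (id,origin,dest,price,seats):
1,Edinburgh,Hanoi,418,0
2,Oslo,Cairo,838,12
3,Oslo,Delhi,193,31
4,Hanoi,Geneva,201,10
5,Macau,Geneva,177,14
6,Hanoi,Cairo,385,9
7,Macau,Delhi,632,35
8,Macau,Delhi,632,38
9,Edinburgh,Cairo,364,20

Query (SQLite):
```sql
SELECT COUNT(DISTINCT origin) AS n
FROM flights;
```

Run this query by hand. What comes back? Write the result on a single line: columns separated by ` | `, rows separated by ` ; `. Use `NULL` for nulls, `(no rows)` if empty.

4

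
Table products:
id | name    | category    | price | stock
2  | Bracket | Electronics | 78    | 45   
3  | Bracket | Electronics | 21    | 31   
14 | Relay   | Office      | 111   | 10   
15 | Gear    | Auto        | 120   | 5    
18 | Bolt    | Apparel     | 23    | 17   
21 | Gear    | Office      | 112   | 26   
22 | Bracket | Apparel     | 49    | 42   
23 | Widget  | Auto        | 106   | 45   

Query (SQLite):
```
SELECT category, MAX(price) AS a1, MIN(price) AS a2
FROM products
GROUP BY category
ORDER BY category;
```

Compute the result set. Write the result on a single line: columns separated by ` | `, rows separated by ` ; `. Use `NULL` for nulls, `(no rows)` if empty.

Group products by category.
Per group compute: MAX(price), MIN(price).
  Apparel: ids {18, 22} → MAX(price)=49, MIN(price)=23
  Auto: ids {15, 23} → MAX(price)=120, MIN(price)=106
  Electronics: ids {2, 3} → MAX(price)=78, MIN(price)=21
  Office: ids {14, 21} → MAX(price)=112, MIN(price)=111

Apparel | 49 | 23 ; Auto | 120 | 106 ; Electronics | 78 | 21 ; Office | 112 | 111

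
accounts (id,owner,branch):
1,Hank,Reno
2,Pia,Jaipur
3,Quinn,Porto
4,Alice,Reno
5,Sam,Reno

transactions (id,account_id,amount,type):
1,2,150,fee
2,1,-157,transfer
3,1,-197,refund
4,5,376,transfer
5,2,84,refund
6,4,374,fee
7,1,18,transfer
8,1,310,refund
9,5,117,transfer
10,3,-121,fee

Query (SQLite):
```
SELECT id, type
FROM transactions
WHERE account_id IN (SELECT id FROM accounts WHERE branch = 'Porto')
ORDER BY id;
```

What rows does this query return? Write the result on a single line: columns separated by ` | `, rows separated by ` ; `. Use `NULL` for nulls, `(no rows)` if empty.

Inner query: accounts.id where branch = 'Porto'.
Outer: keep transactions rows whose account_id is in that set.
Inner query → {3}

10 | fee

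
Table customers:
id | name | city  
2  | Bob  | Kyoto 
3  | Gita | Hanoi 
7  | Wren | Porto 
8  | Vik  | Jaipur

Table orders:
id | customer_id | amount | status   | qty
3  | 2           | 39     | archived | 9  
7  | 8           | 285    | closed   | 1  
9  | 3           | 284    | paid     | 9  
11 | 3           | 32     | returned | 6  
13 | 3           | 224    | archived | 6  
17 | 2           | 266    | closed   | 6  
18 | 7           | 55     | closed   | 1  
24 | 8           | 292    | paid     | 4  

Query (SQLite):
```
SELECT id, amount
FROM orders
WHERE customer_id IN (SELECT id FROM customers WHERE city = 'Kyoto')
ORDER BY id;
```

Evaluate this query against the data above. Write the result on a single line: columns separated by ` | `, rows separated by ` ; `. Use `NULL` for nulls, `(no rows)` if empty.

Inner query: customers.id where city = 'Kyoto'.
Outer: keep orders rows whose customer_id is in that set.
Inner query → {2}

3 | 39 ; 17 | 266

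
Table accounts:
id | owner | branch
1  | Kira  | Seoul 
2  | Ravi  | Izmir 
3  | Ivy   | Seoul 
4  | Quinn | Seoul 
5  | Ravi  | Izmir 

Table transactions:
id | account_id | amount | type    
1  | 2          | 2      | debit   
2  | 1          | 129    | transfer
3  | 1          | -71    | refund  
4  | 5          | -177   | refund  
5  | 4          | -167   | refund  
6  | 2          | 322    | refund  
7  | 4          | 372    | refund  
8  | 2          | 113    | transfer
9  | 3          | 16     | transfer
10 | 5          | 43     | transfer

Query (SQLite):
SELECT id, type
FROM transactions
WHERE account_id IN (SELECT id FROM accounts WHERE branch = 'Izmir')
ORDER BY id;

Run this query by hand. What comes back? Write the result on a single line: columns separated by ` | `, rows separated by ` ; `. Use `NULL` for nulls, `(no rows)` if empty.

Inner query: accounts.id where branch = 'Izmir'.
Outer: keep transactions rows whose account_id is in that set.
Inner query → {2, 5}

1 | debit ; 4 | refund ; 6 | refund ; 8 | transfer ; 10 | transfer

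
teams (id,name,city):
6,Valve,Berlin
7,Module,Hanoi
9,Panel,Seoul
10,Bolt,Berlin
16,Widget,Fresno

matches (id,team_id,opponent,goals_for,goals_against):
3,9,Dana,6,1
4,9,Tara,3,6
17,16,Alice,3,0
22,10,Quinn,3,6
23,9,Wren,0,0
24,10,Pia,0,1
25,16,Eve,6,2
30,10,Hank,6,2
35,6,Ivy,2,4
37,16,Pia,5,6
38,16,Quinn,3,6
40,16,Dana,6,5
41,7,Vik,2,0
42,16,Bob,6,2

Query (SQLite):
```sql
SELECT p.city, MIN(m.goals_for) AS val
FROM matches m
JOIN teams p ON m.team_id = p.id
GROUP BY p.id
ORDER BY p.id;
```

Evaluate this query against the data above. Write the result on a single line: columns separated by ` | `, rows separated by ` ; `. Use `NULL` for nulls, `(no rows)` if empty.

Berlin | 2 ; Hanoi | 2 ; Seoul | 0 ; Berlin | 0 ; Fresno | 3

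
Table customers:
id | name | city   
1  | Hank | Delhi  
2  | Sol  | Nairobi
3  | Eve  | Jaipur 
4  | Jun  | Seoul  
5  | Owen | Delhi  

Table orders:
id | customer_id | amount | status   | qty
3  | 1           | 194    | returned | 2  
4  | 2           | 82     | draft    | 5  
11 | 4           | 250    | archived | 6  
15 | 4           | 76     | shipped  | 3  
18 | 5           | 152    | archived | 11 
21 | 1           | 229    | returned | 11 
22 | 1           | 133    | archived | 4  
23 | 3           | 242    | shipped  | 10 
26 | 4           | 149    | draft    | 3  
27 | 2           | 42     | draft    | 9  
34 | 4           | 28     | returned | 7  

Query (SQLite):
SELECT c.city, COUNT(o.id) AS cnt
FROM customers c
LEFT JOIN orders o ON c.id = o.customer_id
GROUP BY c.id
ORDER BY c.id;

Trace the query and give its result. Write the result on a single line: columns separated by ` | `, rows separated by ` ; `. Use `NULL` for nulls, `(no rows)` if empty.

Delhi | 3 ; Nairobi | 2 ; Jaipur | 1 ; Seoul | 4 ; Delhi | 1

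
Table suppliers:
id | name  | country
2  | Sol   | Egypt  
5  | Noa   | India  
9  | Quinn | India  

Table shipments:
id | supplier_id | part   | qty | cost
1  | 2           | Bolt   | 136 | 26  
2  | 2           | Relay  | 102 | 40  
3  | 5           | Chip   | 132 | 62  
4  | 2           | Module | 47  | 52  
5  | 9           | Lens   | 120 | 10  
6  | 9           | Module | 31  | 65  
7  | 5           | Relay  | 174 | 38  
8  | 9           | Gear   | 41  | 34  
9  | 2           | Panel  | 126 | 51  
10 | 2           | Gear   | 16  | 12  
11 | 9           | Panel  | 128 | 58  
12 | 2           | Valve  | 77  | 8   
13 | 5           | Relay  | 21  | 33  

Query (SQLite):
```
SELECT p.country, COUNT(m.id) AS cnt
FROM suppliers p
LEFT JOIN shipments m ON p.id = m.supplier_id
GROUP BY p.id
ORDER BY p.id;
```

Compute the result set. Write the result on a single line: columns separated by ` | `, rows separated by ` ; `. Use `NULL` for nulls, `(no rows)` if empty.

LEFT JOIN keeps every suppliers row; unmatched ones get NULL for shipments columns.
Group by suppliers.id and compute COUNT(m.id). COUNT(col) of an all-NULL group is 0.
  2: ids {1, 2, 4, 9, 10, 12} → COUNT(m.id)=6
  5: ids {3, 7, 13} → COUNT(m.id)=3
  9: ids {5, 6, 8, 11} → COUNT(m.id)=4

Egypt | 6 ; India | 3 ; India | 4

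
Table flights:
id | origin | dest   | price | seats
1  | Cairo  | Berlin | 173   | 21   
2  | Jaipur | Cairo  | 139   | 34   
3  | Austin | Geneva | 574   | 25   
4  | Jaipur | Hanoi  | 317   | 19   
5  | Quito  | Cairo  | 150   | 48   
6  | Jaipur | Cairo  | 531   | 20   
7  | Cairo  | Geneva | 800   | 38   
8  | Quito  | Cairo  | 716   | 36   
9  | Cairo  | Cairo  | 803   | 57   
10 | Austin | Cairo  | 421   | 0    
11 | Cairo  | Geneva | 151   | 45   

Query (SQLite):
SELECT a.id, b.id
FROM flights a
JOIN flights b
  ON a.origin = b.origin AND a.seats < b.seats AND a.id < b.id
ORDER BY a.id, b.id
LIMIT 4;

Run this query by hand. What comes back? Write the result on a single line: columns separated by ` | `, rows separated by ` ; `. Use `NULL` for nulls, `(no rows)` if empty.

1 | 7 ; 1 | 9 ; 1 | 11 ; 4 | 6

Pairs (a,b) with same origin, a.seats < b.seats, a.id < b.id.
origin groups: Austin:{3,10} Cairo:{1,7,9,11} Jaipur:{2,4,6} Quito:{5,8}
Ordered by (a.id, b.id); first 4.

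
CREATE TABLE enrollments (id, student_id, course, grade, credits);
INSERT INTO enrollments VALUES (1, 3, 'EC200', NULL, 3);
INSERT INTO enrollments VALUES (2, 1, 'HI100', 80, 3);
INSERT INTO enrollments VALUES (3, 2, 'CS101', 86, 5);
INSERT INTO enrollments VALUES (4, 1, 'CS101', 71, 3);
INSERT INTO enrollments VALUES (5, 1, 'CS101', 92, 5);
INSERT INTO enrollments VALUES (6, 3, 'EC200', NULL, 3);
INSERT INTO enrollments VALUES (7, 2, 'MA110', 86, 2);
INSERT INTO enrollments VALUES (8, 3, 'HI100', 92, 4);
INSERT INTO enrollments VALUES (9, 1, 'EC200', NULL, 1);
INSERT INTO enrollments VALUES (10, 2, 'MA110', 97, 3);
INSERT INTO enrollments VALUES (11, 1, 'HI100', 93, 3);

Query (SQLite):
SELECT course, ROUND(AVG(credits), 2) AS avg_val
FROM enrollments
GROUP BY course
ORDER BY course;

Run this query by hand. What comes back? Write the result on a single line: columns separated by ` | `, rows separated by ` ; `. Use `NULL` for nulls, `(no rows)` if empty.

CS101 | 4.33 ; EC200 | 2.33 ; HI100 | 3.33 ; MA110 | 2.5

Partition enrollments by course; compute ROUND(AVG(credits), 2) within each group.
  CS101: ids {3, 4, 5} → ROUND(AVG(credits), 2)=4.33
  EC200: ids {1, 6, 9} → ROUND(AVG(credits), 2)=2.33
  HI100: ids {2, 8, 11} → ROUND(AVG(credits), 2)=3.33
  MA110: ids {7, 10} → ROUND(AVG(credits), 2)=2.5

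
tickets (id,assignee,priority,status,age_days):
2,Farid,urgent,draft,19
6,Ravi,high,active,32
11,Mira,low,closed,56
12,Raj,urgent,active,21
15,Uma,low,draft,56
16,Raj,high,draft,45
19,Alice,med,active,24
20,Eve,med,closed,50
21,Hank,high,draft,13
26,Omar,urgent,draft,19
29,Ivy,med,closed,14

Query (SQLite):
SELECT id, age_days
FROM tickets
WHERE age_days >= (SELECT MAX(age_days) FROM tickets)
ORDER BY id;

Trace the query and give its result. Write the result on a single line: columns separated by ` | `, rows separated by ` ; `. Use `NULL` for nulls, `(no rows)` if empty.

11 | 56 ; 15 | 56

Scalar subquery: MAX(age_days) over all tickets rows = 56.
Keep rows where age_days >= that value.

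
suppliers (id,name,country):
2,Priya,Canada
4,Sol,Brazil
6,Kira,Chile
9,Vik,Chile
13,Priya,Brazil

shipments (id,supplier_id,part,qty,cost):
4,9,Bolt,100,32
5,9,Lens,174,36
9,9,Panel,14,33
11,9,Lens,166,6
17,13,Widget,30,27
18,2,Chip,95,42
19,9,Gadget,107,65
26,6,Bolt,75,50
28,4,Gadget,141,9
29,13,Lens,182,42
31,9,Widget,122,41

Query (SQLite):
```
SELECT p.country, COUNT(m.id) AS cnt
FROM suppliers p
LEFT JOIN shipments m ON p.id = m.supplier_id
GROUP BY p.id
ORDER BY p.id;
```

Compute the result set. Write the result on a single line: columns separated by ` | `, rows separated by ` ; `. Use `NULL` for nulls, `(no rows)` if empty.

Canada | 1 ; Brazil | 1 ; Chile | 1 ; Chile | 6 ; Brazil | 2

LEFT JOIN keeps every suppliers row; unmatched ones get NULL for shipments columns.
Group by suppliers.id and compute COUNT(m.id). COUNT(col) of an all-NULL group is 0.
  2: ids {18} → COUNT(m.id)=1
  4: ids {28} → COUNT(m.id)=1
  6: ids {26} → COUNT(m.id)=1
  9: ids {4, 5, 9, 11, 19, 31} → COUNT(m.id)=6
  13: ids {17, 29} → COUNT(m.id)=2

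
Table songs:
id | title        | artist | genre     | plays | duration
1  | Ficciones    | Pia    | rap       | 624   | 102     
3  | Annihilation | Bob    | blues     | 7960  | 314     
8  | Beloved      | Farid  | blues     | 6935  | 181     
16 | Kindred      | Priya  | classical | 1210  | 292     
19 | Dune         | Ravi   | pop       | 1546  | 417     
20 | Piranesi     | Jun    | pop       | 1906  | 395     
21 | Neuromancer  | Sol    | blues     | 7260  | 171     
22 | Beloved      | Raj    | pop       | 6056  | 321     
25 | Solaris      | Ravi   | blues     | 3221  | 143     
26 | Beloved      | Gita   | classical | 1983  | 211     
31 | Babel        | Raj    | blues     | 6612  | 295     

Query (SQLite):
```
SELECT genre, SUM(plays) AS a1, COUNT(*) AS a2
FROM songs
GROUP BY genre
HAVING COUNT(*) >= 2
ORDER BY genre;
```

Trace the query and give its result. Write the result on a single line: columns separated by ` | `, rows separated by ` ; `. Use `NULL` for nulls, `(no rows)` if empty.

Group songs by genre.
Per group compute: SUM(plays), COUNT(*).
HAVING: drop groups with fewer than 2 rows.
  blues: ids {3, 8, 21, 25, 31} → SUM(plays)=31988, COUNT(*)=5
  classical: ids {16, 26} → SUM(plays)=3193, COUNT(*)=2
  pop: ids {19, 20, 22} → SUM(plays)=9508, COUNT(*)=3
  rap: ids {1} → SUM(plays)=624, COUNT(*)=1

blues | 31988 | 5 ; classical | 3193 | 2 ; pop | 9508 | 3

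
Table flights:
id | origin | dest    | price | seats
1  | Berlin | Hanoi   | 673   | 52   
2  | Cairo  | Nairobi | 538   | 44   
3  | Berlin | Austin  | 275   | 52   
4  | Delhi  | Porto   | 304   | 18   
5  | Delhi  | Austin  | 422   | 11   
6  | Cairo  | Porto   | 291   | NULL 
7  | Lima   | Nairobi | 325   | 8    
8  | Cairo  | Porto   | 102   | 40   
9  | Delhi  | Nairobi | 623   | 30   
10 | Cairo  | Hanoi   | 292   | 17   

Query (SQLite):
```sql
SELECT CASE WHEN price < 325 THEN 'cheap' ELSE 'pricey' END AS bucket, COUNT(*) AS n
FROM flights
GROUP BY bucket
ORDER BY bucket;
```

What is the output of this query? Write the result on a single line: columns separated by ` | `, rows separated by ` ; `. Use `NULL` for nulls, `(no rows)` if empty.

Bucket rows by price < 325 → 'cheap' else 'pricey'; count each bucket.

cheap | 5 ; pricey | 5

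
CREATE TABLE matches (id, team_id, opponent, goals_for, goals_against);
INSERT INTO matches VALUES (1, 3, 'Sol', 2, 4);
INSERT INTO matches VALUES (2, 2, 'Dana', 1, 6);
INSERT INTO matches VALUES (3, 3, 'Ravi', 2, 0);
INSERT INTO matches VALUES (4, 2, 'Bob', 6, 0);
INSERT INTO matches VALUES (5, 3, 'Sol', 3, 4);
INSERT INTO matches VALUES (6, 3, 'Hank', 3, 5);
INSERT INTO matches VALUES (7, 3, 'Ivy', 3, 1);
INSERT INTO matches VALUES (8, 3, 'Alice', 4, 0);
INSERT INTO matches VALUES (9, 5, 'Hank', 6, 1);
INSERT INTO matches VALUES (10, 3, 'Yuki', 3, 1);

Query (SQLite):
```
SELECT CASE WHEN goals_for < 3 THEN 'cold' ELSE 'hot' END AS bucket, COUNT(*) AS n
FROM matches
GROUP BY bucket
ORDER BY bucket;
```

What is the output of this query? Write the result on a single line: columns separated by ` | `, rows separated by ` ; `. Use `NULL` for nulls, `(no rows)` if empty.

Bucket rows by goals_for < 3 → 'cold' else 'hot'; count each bucket.

cold | 3 ; hot | 7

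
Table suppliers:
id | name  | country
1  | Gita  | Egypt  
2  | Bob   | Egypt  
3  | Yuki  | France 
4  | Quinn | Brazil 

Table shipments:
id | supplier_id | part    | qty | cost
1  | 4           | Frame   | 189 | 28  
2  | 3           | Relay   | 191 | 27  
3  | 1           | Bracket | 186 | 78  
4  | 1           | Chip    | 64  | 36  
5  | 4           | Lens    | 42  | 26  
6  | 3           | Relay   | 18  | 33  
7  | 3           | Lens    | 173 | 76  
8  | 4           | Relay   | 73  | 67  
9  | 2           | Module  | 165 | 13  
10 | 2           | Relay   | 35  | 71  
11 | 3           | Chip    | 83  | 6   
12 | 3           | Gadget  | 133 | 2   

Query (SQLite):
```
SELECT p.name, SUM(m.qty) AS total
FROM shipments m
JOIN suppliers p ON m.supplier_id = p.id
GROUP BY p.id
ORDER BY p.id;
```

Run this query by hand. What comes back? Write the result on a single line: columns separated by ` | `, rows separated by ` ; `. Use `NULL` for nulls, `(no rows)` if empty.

Gita | 250 ; Bob | 200 ; Yuki | 598 ; Quinn | 304

Join each shipments row to its suppliers via supplier_id.
Group joined rows by suppliers.id; compute SUM(m.qty) per group.
  1: ids {3, 4} → SUM(m.qty)=250
  2: ids {9, 10} → SUM(m.qty)=200
  3: ids {2, 6, 7, 11, 12} → SUM(m.qty)=598
  4: ids {1, 5, 8} → SUM(m.qty)=304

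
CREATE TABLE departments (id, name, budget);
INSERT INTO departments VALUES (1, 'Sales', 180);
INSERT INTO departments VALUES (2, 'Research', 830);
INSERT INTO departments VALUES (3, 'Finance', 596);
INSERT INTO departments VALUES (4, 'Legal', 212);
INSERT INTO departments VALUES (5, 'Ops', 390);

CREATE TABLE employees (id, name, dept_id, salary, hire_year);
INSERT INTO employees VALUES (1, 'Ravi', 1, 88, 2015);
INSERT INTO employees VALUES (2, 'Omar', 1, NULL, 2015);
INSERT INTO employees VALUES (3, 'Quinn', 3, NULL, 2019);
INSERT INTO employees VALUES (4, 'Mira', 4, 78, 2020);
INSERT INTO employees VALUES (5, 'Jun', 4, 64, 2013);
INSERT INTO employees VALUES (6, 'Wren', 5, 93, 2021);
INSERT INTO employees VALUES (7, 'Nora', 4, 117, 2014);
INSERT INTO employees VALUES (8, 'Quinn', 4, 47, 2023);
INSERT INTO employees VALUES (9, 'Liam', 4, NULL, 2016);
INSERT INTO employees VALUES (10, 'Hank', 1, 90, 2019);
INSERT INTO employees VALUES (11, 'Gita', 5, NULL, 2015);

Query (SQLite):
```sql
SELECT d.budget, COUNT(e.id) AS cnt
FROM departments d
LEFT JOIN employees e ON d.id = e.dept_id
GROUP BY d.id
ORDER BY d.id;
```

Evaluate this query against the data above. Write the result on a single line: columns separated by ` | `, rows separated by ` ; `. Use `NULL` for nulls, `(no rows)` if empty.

180 | 3 ; 830 | 0 ; 596 | 1 ; 212 | 5 ; 390 | 2

LEFT JOIN keeps every departments row; unmatched ones get NULL for employees columns.
Group by departments.id and compute COUNT(e.id). COUNT(col) of an all-NULL group is 0.
  1: ids {1, 2, 10} → COUNT(e.id)=3
  2: ids {—} → COUNT(e.id)=0
  3: ids {3} → COUNT(e.id)=1
  4: ids {4, 5, 7, 8, 9} → COUNT(e.id)=5
  5: ids {6, 11} → COUNT(e.id)=2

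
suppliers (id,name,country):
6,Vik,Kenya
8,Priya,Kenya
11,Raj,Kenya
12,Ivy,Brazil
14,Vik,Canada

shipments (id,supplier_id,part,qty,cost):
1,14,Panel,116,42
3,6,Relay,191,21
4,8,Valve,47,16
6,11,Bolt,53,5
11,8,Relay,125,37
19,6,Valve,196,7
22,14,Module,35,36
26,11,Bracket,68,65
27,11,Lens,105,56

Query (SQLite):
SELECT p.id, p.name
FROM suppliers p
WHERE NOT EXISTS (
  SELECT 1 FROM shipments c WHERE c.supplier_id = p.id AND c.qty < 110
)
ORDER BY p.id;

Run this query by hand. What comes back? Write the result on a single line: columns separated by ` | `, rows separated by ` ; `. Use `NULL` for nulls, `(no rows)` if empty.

For each suppliers row, check whether any shipments with matching supplier_id has qty < 110.
Keep rows where that is false.

6 | Vik ; 12 | Ivy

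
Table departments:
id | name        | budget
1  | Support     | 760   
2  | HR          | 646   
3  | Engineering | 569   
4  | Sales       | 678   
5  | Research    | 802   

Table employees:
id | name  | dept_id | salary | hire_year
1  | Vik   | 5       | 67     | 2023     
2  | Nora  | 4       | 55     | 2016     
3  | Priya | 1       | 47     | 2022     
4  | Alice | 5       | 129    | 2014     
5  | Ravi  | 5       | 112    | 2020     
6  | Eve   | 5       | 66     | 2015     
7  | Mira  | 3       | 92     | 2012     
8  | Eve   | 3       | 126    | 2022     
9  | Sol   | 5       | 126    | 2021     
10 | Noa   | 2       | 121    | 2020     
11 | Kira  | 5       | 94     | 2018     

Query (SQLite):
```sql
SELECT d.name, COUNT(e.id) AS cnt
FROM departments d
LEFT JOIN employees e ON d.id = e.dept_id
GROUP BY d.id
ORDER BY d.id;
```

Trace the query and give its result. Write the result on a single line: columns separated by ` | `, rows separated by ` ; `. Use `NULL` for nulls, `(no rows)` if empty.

LEFT JOIN keeps every departments row; unmatched ones get NULL for employees columns.
Group by departments.id and compute COUNT(e.id). COUNT(col) of an all-NULL group is 0.
  1: ids {3} → COUNT(e.id)=1
  2: ids {10} → COUNT(e.id)=1
  3: ids {7, 8} → COUNT(e.id)=2
  4: ids {2} → COUNT(e.id)=1
  5: ids {1, 4, 5, 6, 9, 11} → COUNT(e.id)=6

Support | 1 ; HR | 1 ; Engineering | 2 ; Sales | 1 ; Research | 6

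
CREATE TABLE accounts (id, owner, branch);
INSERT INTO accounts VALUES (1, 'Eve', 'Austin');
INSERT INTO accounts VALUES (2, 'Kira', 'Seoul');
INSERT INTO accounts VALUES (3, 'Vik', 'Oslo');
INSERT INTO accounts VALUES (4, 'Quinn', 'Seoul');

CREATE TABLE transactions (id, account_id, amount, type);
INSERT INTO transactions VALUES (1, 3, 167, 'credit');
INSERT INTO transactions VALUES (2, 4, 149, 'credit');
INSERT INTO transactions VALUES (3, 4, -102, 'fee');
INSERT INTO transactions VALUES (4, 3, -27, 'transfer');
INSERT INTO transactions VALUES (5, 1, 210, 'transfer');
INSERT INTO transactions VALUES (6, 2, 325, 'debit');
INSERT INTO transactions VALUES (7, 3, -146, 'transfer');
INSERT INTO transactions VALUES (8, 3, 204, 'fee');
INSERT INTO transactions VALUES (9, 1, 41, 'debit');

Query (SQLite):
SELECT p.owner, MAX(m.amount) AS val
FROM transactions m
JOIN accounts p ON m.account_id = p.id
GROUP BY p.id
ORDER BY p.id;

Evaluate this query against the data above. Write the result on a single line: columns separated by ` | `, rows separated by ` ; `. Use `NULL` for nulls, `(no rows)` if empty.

Eve | 210 ; Kira | 325 ; Vik | 204 ; Quinn | 149

Join each transactions row to its accounts via account_id.
Group joined rows by accounts.id; compute MAX(m.amount) per group.
  1: ids {5, 9} → MAX(m.amount)=210
  2: ids {6} → MAX(m.amount)=325
  3: ids {1, 4, 7, 8} → MAX(m.amount)=204
  4: ids {2, 3} → MAX(m.amount)=149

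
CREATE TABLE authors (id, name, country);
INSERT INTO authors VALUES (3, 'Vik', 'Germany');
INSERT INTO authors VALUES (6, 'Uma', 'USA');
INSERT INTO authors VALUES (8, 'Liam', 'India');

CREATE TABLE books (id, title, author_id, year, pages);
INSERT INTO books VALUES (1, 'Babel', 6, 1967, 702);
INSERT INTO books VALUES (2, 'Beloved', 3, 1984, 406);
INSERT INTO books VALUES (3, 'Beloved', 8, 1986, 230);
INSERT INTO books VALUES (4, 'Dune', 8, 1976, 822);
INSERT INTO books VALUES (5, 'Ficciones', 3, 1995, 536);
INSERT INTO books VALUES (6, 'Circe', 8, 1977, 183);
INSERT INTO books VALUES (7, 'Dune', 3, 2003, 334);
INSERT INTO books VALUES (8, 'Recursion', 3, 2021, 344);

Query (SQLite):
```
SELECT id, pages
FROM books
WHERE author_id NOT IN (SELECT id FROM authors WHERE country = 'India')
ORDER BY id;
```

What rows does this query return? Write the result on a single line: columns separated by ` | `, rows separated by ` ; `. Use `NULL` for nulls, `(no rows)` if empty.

Inner query: authors.id where country = 'India'.
Outer: keep books rows whose author_id is not in that set.
Inner query → {8}

1 | 702 ; 2 | 406 ; 5 | 536 ; 7 | 334 ; 8 | 344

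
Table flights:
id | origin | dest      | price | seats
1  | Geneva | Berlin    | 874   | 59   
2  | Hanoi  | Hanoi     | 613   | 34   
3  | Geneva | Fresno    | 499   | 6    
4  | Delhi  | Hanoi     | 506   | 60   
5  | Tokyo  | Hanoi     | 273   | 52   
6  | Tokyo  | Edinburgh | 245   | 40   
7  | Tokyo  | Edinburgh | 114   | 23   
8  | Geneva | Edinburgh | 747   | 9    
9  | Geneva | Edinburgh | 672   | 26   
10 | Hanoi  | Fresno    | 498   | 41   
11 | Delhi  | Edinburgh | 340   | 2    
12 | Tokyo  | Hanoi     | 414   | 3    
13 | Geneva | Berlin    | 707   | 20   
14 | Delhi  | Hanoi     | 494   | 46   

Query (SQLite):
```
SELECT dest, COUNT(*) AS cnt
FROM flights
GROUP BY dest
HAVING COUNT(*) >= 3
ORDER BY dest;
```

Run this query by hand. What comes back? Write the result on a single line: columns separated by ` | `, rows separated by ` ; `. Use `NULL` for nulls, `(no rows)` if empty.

Partition flights by dest; compute COUNT(*) within each group.
HAVING: keep groups with count ≥ 3.
  Berlin: ids {1, 13} → COUNT(*)=2
  Edinburgh: ids {6, 7, 8, 9, 11} → COUNT(*)=5
  Fresno: ids {3, 10} → COUNT(*)=2
  Hanoi: ids {2, 4, 5, 12, 14} → COUNT(*)=5

Edinburgh | 5 ; Hanoi | 5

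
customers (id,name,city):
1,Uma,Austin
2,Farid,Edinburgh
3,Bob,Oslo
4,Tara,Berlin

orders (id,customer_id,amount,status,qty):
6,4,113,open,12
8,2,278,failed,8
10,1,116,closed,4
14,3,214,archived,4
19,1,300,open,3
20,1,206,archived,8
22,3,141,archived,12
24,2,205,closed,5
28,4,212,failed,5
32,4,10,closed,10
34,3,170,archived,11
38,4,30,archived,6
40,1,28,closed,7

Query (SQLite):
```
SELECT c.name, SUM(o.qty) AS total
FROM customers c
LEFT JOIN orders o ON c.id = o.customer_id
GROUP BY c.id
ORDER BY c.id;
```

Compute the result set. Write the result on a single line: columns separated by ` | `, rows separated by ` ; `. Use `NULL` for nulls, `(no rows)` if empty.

LEFT JOIN keeps every customers row; unmatched ones get NULL for orders columns.
Group by customers.id and compute SUM(o.qty). SUM over an all-NULL group is NULL.
  1: ids {10, 19, 20, 40} → SUM(o.qty)=22
  2: ids {8, 24} → SUM(o.qty)=13
  3: ids {14, 22, 34} → SUM(o.qty)=27
  4: ids {6, 28, 32, 38} → SUM(o.qty)=33

Uma | 22 ; Farid | 13 ; Bob | 27 ; Tara | 33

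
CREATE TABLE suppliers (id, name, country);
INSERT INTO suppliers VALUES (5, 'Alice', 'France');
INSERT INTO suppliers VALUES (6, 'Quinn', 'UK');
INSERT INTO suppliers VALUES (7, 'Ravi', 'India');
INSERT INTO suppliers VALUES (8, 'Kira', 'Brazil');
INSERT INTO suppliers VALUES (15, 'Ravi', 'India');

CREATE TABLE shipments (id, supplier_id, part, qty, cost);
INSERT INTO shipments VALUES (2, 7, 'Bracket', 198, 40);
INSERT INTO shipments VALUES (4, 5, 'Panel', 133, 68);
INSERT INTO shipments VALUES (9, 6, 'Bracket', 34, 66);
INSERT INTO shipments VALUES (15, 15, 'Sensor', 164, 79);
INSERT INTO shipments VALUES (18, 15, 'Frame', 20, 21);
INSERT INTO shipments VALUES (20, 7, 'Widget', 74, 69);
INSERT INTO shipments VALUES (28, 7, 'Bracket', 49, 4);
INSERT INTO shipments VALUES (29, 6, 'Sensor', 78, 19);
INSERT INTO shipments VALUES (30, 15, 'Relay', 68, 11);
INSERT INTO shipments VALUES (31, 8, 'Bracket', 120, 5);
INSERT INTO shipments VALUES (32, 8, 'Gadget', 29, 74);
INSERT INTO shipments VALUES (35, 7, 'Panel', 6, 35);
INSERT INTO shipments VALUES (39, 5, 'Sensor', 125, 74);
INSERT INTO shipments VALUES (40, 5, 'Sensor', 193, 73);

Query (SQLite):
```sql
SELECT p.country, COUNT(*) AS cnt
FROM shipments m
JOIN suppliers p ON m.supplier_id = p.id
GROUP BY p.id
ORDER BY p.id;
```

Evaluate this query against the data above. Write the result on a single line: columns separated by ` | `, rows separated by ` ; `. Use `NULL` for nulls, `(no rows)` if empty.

France | 3 ; UK | 2 ; India | 4 ; Brazil | 2 ; India | 3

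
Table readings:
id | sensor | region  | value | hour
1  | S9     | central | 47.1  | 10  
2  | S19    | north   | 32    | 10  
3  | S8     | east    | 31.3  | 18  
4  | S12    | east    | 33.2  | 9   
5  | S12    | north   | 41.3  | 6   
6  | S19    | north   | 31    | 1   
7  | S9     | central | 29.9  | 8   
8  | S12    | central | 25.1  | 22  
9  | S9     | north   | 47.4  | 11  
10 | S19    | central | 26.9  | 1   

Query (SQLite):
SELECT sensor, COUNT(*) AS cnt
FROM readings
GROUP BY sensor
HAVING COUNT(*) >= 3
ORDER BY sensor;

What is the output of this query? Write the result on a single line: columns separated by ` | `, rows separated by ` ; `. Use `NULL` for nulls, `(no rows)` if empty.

Partition readings by sensor; compute COUNT(*) within each group.
HAVING: keep groups with count ≥ 3.
  S12: ids {4, 5, 8} → COUNT(*)=3
  S19: ids {2, 6, 10} → COUNT(*)=3
  S8: ids {3} → COUNT(*)=1
  S9: ids {1, 7, 9} → COUNT(*)=3

S12 | 3 ; S19 | 3 ; S9 | 3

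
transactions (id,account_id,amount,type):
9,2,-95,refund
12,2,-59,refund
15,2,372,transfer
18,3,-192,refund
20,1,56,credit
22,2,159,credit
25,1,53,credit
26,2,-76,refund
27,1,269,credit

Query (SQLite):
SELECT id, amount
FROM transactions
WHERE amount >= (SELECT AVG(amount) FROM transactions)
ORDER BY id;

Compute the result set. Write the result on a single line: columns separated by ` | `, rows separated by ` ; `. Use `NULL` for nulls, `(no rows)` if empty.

Scalar subquery: AVG(amount) over all transactions rows = 54.111111 (≈; comparison uses full precision).
Keep rows where amount >= that value.

15 | 372 ; 20 | 56 ; 22 | 159 ; 27 | 269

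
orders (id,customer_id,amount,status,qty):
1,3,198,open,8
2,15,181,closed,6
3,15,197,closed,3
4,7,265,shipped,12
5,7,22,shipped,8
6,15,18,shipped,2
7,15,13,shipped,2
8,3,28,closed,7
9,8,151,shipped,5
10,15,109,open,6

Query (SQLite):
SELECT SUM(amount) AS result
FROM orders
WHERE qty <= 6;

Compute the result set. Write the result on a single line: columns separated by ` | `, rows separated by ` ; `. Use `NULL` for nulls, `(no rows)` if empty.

669

Rows where qty <= 6 → amount values: [181, 197, 18, 13, 151, 109].
SUM of non-NULL values = 669.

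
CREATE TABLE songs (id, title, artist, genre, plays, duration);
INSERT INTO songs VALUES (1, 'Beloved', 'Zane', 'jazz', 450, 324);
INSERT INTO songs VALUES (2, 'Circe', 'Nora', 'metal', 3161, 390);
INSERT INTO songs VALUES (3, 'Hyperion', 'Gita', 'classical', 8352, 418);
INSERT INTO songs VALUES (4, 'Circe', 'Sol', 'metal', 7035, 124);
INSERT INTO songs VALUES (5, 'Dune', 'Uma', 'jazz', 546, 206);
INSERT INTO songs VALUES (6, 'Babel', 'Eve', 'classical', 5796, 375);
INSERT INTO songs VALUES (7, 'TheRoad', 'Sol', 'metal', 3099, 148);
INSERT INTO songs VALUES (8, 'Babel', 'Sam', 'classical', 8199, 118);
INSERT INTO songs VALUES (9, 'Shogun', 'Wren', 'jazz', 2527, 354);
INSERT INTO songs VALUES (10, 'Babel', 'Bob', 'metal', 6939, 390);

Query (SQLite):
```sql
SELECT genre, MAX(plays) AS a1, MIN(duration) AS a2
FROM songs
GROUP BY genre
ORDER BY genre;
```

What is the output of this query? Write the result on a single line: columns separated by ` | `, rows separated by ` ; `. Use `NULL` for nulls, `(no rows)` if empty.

Group songs by genre.
Per group compute: MAX(plays), MIN(duration).
  classical: ids {3, 6, 8} → MAX(plays)=8352, MIN(duration)=118
  jazz: ids {1, 5, 9} → MAX(plays)=2527, MIN(duration)=206
  metal: ids {2, 4, 7, 10} → MAX(plays)=7035, MIN(duration)=124

classical | 8352 | 118 ; jazz | 2527 | 206 ; metal | 7035 | 124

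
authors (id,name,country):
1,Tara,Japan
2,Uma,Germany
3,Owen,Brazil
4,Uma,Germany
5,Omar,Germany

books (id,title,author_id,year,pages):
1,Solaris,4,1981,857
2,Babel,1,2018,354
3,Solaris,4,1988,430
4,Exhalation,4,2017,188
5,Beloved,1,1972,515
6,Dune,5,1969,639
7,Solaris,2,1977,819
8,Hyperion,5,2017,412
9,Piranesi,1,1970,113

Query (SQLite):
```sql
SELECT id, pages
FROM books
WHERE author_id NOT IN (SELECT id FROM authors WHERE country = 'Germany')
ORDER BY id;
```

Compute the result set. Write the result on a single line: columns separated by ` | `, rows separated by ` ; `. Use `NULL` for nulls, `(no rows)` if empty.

2 | 354 ; 5 | 515 ; 9 | 113

Inner query: authors.id where country = 'Germany'.
Outer: keep books rows whose author_id is not in that set.
Inner query → {2, 4, 5}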